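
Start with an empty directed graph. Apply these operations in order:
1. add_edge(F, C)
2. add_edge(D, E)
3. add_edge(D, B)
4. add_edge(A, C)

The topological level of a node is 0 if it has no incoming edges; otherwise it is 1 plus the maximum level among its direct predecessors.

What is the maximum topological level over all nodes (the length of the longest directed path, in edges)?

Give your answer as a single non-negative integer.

Answer: 1

Derivation:
Op 1: add_edge(F, C). Edges now: 1
Op 2: add_edge(D, E). Edges now: 2
Op 3: add_edge(D, B). Edges now: 3
Op 4: add_edge(A, C). Edges now: 4
Compute levels (Kahn BFS):
  sources (in-degree 0): A, D, F
  process A: level=0
    A->C: in-degree(C)=1, level(C)>=1
  process D: level=0
    D->B: in-degree(B)=0, level(B)=1, enqueue
    D->E: in-degree(E)=0, level(E)=1, enqueue
  process F: level=0
    F->C: in-degree(C)=0, level(C)=1, enqueue
  process B: level=1
  process E: level=1
  process C: level=1
All levels: A:0, B:1, C:1, D:0, E:1, F:0
max level = 1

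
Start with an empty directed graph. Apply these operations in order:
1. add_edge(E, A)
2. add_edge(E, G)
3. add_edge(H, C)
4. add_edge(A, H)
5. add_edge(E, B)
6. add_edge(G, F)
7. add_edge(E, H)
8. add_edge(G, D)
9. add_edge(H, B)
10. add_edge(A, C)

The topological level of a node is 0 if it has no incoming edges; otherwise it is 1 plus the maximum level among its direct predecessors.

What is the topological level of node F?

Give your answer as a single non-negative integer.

Op 1: add_edge(E, A). Edges now: 1
Op 2: add_edge(E, G). Edges now: 2
Op 3: add_edge(H, C). Edges now: 3
Op 4: add_edge(A, H). Edges now: 4
Op 5: add_edge(E, B). Edges now: 5
Op 6: add_edge(G, F). Edges now: 6
Op 7: add_edge(E, H). Edges now: 7
Op 8: add_edge(G, D). Edges now: 8
Op 9: add_edge(H, B). Edges now: 9
Op 10: add_edge(A, C). Edges now: 10
Compute levels (Kahn BFS):
  sources (in-degree 0): E
  process E: level=0
    E->A: in-degree(A)=0, level(A)=1, enqueue
    E->B: in-degree(B)=1, level(B)>=1
    E->G: in-degree(G)=0, level(G)=1, enqueue
    E->H: in-degree(H)=1, level(H)>=1
  process A: level=1
    A->C: in-degree(C)=1, level(C)>=2
    A->H: in-degree(H)=0, level(H)=2, enqueue
  process G: level=1
    G->D: in-degree(D)=0, level(D)=2, enqueue
    G->F: in-degree(F)=0, level(F)=2, enqueue
  process H: level=2
    H->B: in-degree(B)=0, level(B)=3, enqueue
    H->C: in-degree(C)=0, level(C)=3, enqueue
  process D: level=2
  process F: level=2
  process B: level=3
  process C: level=3
All levels: A:1, B:3, C:3, D:2, E:0, F:2, G:1, H:2
level(F) = 2

Answer: 2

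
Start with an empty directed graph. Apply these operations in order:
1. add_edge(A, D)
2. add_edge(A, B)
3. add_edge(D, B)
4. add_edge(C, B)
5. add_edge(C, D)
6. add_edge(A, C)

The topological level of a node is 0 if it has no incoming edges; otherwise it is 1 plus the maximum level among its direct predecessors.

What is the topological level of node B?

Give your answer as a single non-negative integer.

Op 1: add_edge(A, D). Edges now: 1
Op 2: add_edge(A, B). Edges now: 2
Op 3: add_edge(D, B). Edges now: 3
Op 4: add_edge(C, B). Edges now: 4
Op 5: add_edge(C, D). Edges now: 5
Op 6: add_edge(A, C). Edges now: 6
Compute levels (Kahn BFS):
  sources (in-degree 0): A
  process A: level=0
    A->B: in-degree(B)=2, level(B)>=1
    A->C: in-degree(C)=0, level(C)=1, enqueue
    A->D: in-degree(D)=1, level(D)>=1
  process C: level=1
    C->B: in-degree(B)=1, level(B)>=2
    C->D: in-degree(D)=0, level(D)=2, enqueue
  process D: level=2
    D->B: in-degree(B)=0, level(B)=3, enqueue
  process B: level=3
All levels: A:0, B:3, C:1, D:2
level(B) = 3

Answer: 3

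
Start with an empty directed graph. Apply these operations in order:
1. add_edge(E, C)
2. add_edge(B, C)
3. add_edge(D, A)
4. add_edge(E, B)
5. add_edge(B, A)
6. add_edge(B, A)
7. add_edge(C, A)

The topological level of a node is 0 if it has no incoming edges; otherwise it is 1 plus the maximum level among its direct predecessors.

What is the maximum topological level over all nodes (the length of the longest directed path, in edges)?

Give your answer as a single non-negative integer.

Answer: 3

Derivation:
Op 1: add_edge(E, C). Edges now: 1
Op 2: add_edge(B, C). Edges now: 2
Op 3: add_edge(D, A). Edges now: 3
Op 4: add_edge(E, B). Edges now: 4
Op 5: add_edge(B, A). Edges now: 5
Op 6: add_edge(B, A) (duplicate, no change). Edges now: 5
Op 7: add_edge(C, A). Edges now: 6
Compute levels (Kahn BFS):
  sources (in-degree 0): D, E
  process D: level=0
    D->A: in-degree(A)=2, level(A)>=1
  process E: level=0
    E->B: in-degree(B)=0, level(B)=1, enqueue
    E->C: in-degree(C)=1, level(C)>=1
  process B: level=1
    B->A: in-degree(A)=1, level(A)>=2
    B->C: in-degree(C)=0, level(C)=2, enqueue
  process C: level=2
    C->A: in-degree(A)=0, level(A)=3, enqueue
  process A: level=3
All levels: A:3, B:1, C:2, D:0, E:0
max level = 3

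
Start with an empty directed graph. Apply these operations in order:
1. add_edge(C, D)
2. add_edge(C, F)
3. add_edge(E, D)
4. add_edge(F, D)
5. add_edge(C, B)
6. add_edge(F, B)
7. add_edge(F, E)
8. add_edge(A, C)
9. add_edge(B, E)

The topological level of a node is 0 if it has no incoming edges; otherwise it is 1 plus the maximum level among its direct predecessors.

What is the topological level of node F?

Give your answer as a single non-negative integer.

Answer: 2

Derivation:
Op 1: add_edge(C, D). Edges now: 1
Op 2: add_edge(C, F). Edges now: 2
Op 3: add_edge(E, D). Edges now: 3
Op 4: add_edge(F, D). Edges now: 4
Op 5: add_edge(C, B). Edges now: 5
Op 6: add_edge(F, B). Edges now: 6
Op 7: add_edge(F, E). Edges now: 7
Op 8: add_edge(A, C). Edges now: 8
Op 9: add_edge(B, E). Edges now: 9
Compute levels (Kahn BFS):
  sources (in-degree 0): A
  process A: level=0
    A->C: in-degree(C)=0, level(C)=1, enqueue
  process C: level=1
    C->B: in-degree(B)=1, level(B)>=2
    C->D: in-degree(D)=2, level(D)>=2
    C->F: in-degree(F)=0, level(F)=2, enqueue
  process F: level=2
    F->B: in-degree(B)=0, level(B)=3, enqueue
    F->D: in-degree(D)=1, level(D)>=3
    F->E: in-degree(E)=1, level(E)>=3
  process B: level=3
    B->E: in-degree(E)=0, level(E)=4, enqueue
  process E: level=4
    E->D: in-degree(D)=0, level(D)=5, enqueue
  process D: level=5
All levels: A:0, B:3, C:1, D:5, E:4, F:2
level(F) = 2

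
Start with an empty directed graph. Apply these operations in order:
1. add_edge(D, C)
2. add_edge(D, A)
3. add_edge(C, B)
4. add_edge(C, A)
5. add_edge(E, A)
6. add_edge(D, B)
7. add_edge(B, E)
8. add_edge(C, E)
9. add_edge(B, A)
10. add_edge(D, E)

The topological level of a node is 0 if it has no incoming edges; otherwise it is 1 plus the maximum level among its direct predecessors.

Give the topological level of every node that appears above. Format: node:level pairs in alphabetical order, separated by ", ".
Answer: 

Answer: A:4, B:2, C:1, D:0, E:3

Derivation:
Op 1: add_edge(D, C). Edges now: 1
Op 2: add_edge(D, A). Edges now: 2
Op 3: add_edge(C, B). Edges now: 3
Op 4: add_edge(C, A). Edges now: 4
Op 5: add_edge(E, A). Edges now: 5
Op 6: add_edge(D, B). Edges now: 6
Op 7: add_edge(B, E). Edges now: 7
Op 8: add_edge(C, E). Edges now: 8
Op 9: add_edge(B, A). Edges now: 9
Op 10: add_edge(D, E). Edges now: 10
Compute levels (Kahn BFS):
  sources (in-degree 0): D
  process D: level=0
    D->A: in-degree(A)=3, level(A)>=1
    D->B: in-degree(B)=1, level(B)>=1
    D->C: in-degree(C)=0, level(C)=1, enqueue
    D->E: in-degree(E)=2, level(E)>=1
  process C: level=1
    C->A: in-degree(A)=2, level(A)>=2
    C->B: in-degree(B)=0, level(B)=2, enqueue
    C->E: in-degree(E)=1, level(E)>=2
  process B: level=2
    B->A: in-degree(A)=1, level(A)>=3
    B->E: in-degree(E)=0, level(E)=3, enqueue
  process E: level=3
    E->A: in-degree(A)=0, level(A)=4, enqueue
  process A: level=4
All levels: A:4, B:2, C:1, D:0, E:3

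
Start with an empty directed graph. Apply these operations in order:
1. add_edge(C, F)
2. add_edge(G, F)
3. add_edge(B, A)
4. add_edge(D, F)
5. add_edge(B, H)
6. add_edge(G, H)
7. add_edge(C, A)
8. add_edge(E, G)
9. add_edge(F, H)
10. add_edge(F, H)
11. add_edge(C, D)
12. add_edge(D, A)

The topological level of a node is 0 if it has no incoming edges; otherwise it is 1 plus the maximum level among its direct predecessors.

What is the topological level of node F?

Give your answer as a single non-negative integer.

Op 1: add_edge(C, F). Edges now: 1
Op 2: add_edge(G, F). Edges now: 2
Op 3: add_edge(B, A). Edges now: 3
Op 4: add_edge(D, F). Edges now: 4
Op 5: add_edge(B, H). Edges now: 5
Op 6: add_edge(G, H). Edges now: 6
Op 7: add_edge(C, A). Edges now: 7
Op 8: add_edge(E, G). Edges now: 8
Op 9: add_edge(F, H). Edges now: 9
Op 10: add_edge(F, H) (duplicate, no change). Edges now: 9
Op 11: add_edge(C, D). Edges now: 10
Op 12: add_edge(D, A). Edges now: 11
Compute levels (Kahn BFS):
  sources (in-degree 0): B, C, E
  process B: level=0
    B->A: in-degree(A)=2, level(A)>=1
    B->H: in-degree(H)=2, level(H)>=1
  process C: level=0
    C->A: in-degree(A)=1, level(A)>=1
    C->D: in-degree(D)=0, level(D)=1, enqueue
    C->F: in-degree(F)=2, level(F)>=1
  process E: level=0
    E->G: in-degree(G)=0, level(G)=1, enqueue
  process D: level=1
    D->A: in-degree(A)=0, level(A)=2, enqueue
    D->F: in-degree(F)=1, level(F)>=2
  process G: level=1
    G->F: in-degree(F)=0, level(F)=2, enqueue
    G->H: in-degree(H)=1, level(H)>=2
  process A: level=2
  process F: level=2
    F->H: in-degree(H)=0, level(H)=3, enqueue
  process H: level=3
All levels: A:2, B:0, C:0, D:1, E:0, F:2, G:1, H:3
level(F) = 2

Answer: 2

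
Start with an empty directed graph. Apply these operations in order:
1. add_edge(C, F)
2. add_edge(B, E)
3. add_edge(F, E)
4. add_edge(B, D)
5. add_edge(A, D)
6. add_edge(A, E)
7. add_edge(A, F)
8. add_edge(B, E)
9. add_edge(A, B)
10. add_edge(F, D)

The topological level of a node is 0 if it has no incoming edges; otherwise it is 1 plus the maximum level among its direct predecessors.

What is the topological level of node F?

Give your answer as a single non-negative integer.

Answer: 1

Derivation:
Op 1: add_edge(C, F). Edges now: 1
Op 2: add_edge(B, E). Edges now: 2
Op 3: add_edge(F, E). Edges now: 3
Op 4: add_edge(B, D). Edges now: 4
Op 5: add_edge(A, D). Edges now: 5
Op 6: add_edge(A, E). Edges now: 6
Op 7: add_edge(A, F). Edges now: 7
Op 8: add_edge(B, E) (duplicate, no change). Edges now: 7
Op 9: add_edge(A, B). Edges now: 8
Op 10: add_edge(F, D). Edges now: 9
Compute levels (Kahn BFS):
  sources (in-degree 0): A, C
  process A: level=0
    A->B: in-degree(B)=0, level(B)=1, enqueue
    A->D: in-degree(D)=2, level(D)>=1
    A->E: in-degree(E)=2, level(E)>=1
    A->F: in-degree(F)=1, level(F)>=1
  process C: level=0
    C->F: in-degree(F)=0, level(F)=1, enqueue
  process B: level=1
    B->D: in-degree(D)=1, level(D)>=2
    B->E: in-degree(E)=1, level(E)>=2
  process F: level=1
    F->D: in-degree(D)=0, level(D)=2, enqueue
    F->E: in-degree(E)=0, level(E)=2, enqueue
  process D: level=2
  process E: level=2
All levels: A:0, B:1, C:0, D:2, E:2, F:1
level(F) = 1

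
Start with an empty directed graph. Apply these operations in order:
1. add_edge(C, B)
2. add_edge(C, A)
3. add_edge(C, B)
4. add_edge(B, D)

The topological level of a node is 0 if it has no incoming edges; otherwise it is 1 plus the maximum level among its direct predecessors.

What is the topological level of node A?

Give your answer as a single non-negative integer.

Answer: 1

Derivation:
Op 1: add_edge(C, B). Edges now: 1
Op 2: add_edge(C, A). Edges now: 2
Op 3: add_edge(C, B) (duplicate, no change). Edges now: 2
Op 4: add_edge(B, D). Edges now: 3
Compute levels (Kahn BFS):
  sources (in-degree 0): C
  process C: level=0
    C->A: in-degree(A)=0, level(A)=1, enqueue
    C->B: in-degree(B)=0, level(B)=1, enqueue
  process A: level=1
  process B: level=1
    B->D: in-degree(D)=0, level(D)=2, enqueue
  process D: level=2
All levels: A:1, B:1, C:0, D:2
level(A) = 1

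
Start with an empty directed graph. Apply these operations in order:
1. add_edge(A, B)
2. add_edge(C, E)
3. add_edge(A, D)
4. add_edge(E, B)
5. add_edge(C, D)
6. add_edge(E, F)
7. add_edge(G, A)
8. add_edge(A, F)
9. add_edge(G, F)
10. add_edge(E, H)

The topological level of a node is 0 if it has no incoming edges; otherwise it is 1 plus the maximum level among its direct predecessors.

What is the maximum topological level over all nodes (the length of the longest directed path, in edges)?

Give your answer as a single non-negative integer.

Answer: 2

Derivation:
Op 1: add_edge(A, B). Edges now: 1
Op 2: add_edge(C, E). Edges now: 2
Op 3: add_edge(A, D). Edges now: 3
Op 4: add_edge(E, B). Edges now: 4
Op 5: add_edge(C, D). Edges now: 5
Op 6: add_edge(E, F). Edges now: 6
Op 7: add_edge(G, A). Edges now: 7
Op 8: add_edge(A, F). Edges now: 8
Op 9: add_edge(G, F). Edges now: 9
Op 10: add_edge(E, H). Edges now: 10
Compute levels (Kahn BFS):
  sources (in-degree 0): C, G
  process C: level=0
    C->D: in-degree(D)=1, level(D)>=1
    C->E: in-degree(E)=0, level(E)=1, enqueue
  process G: level=0
    G->A: in-degree(A)=0, level(A)=1, enqueue
    G->F: in-degree(F)=2, level(F)>=1
  process E: level=1
    E->B: in-degree(B)=1, level(B)>=2
    E->F: in-degree(F)=1, level(F)>=2
    E->H: in-degree(H)=0, level(H)=2, enqueue
  process A: level=1
    A->B: in-degree(B)=0, level(B)=2, enqueue
    A->D: in-degree(D)=0, level(D)=2, enqueue
    A->F: in-degree(F)=0, level(F)=2, enqueue
  process H: level=2
  process B: level=2
  process D: level=2
  process F: level=2
All levels: A:1, B:2, C:0, D:2, E:1, F:2, G:0, H:2
max level = 2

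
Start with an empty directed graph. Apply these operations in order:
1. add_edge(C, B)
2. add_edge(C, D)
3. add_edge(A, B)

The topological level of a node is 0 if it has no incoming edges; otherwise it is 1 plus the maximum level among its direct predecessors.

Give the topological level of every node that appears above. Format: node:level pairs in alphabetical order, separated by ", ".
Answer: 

Op 1: add_edge(C, B). Edges now: 1
Op 2: add_edge(C, D). Edges now: 2
Op 3: add_edge(A, B). Edges now: 3
Compute levels (Kahn BFS):
  sources (in-degree 0): A, C
  process A: level=0
    A->B: in-degree(B)=1, level(B)>=1
  process C: level=0
    C->B: in-degree(B)=0, level(B)=1, enqueue
    C->D: in-degree(D)=0, level(D)=1, enqueue
  process B: level=1
  process D: level=1
All levels: A:0, B:1, C:0, D:1

Answer: A:0, B:1, C:0, D:1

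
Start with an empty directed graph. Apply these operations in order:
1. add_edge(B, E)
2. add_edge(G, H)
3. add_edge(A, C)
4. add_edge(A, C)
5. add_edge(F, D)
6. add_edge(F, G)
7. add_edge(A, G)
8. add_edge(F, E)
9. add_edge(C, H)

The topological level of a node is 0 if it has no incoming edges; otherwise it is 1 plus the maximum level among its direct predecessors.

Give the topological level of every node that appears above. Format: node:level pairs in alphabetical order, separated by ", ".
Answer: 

Answer: A:0, B:0, C:1, D:1, E:1, F:0, G:1, H:2

Derivation:
Op 1: add_edge(B, E). Edges now: 1
Op 2: add_edge(G, H). Edges now: 2
Op 3: add_edge(A, C). Edges now: 3
Op 4: add_edge(A, C) (duplicate, no change). Edges now: 3
Op 5: add_edge(F, D). Edges now: 4
Op 6: add_edge(F, G). Edges now: 5
Op 7: add_edge(A, G). Edges now: 6
Op 8: add_edge(F, E). Edges now: 7
Op 9: add_edge(C, H). Edges now: 8
Compute levels (Kahn BFS):
  sources (in-degree 0): A, B, F
  process A: level=0
    A->C: in-degree(C)=0, level(C)=1, enqueue
    A->G: in-degree(G)=1, level(G)>=1
  process B: level=0
    B->E: in-degree(E)=1, level(E)>=1
  process F: level=0
    F->D: in-degree(D)=0, level(D)=1, enqueue
    F->E: in-degree(E)=0, level(E)=1, enqueue
    F->G: in-degree(G)=0, level(G)=1, enqueue
  process C: level=1
    C->H: in-degree(H)=1, level(H)>=2
  process D: level=1
  process E: level=1
  process G: level=1
    G->H: in-degree(H)=0, level(H)=2, enqueue
  process H: level=2
All levels: A:0, B:0, C:1, D:1, E:1, F:0, G:1, H:2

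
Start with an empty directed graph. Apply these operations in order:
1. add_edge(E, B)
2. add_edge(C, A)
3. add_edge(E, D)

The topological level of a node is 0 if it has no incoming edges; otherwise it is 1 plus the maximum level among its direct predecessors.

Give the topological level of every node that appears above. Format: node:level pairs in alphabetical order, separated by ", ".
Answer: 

Answer: A:1, B:1, C:0, D:1, E:0

Derivation:
Op 1: add_edge(E, B). Edges now: 1
Op 2: add_edge(C, A). Edges now: 2
Op 3: add_edge(E, D). Edges now: 3
Compute levels (Kahn BFS):
  sources (in-degree 0): C, E
  process C: level=0
    C->A: in-degree(A)=0, level(A)=1, enqueue
  process E: level=0
    E->B: in-degree(B)=0, level(B)=1, enqueue
    E->D: in-degree(D)=0, level(D)=1, enqueue
  process A: level=1
  process B: level=1
  process D: level=1
All levels: A:1, B:1, C:0, D:1, E:0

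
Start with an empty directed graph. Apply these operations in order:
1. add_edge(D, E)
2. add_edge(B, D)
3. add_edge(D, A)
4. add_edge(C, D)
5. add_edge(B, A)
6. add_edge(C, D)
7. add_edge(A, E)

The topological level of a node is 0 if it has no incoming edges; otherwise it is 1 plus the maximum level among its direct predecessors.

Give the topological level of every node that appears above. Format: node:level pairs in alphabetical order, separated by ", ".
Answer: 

Answer: A:2, B:0, C:0, D:1, E:3

Derivation:
Op 1: add_edge(D, E). Edges now: 1
Op 2: add_edge(B, D). Edges now: 2
Op 3: add_edge(D, A). Edges now: 3
Op 4: add_edge(C, D). Edges now: 4
Op 5: add_edge(B, A). Edges now: 5
Op 6: add_edge(C, D) (duplicate, no change). Edges now: 5
Op 7: add_edge(A, E). Edges now: 6
Compute levels (Kahn BFS):
  sources (in-degree 0): B, C
  process B: level=0
    B->A: in-degree(A)=1, level(A)>=1
    B->D: in-degree(D)=1, level(D)>=1
  process C: level=0
    C->D: in-degree(D)=0, level(D)=1, enqueue
  process D: level=1
    D->A: in-degree(A)=0, level(A)=2, enqueue
    D->E: in-degree(E)=1, level(E)>=2
  process A: level=2
    A->E: in-degree(E)=0, level(E)=3, enqueue
  process E: level=3
All levels: A:2, B:0, C:0, D:1, E:3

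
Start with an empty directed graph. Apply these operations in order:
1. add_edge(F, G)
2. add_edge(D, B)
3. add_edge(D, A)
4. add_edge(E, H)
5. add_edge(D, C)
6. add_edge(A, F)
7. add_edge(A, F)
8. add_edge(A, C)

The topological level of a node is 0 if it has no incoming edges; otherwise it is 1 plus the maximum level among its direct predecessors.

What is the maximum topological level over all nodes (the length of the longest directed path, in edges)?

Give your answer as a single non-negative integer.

Answer: 3

Derivation:
Op 1: add_edge(F, G). Edges now: 1
Op 2: add_edge(D, B). Edges now: 2
Op 3: add_edge(D, A). Edges now: 3
Op 4: add_edge(E, H). Edges now: 4
Op 5: add_edge(D, C). Edges now: 5
Op 6: add_edge(A, F). Edges now: 6
Op 7: add_edge(A, F) (duplicate, no change). Edges now: 6
Op 8: add_edge(A, C). Edges now: 7
Compute levels (Kahn BFS):
  sources (in-degree 0): D, E
  process D: level=0
    D->A: in-degree(A)=0, level(A)=1, enqueue
    D->B: in-degree(B)=0, level(B)=1, enqueue
    D->C: in-degree(C)=1, level(C)>=1
  process E: level=0
    E->H: in-degree(H)=0, level(H)=1, enqueue
  process A: level=1
    A->C: in-degree(C)=0, level(C)=2, enqueue
    A->F: in-degree(F)=0, level(F)=2, enqueue
  process B: level=1
  process H: level=1
  process C: level=2
  process F: level=2
    F->G: in-degree(G)=0, level(G)=3, enqueue
  process G: level=3
All levels: A:1, B:1, C:2, D:0, E:0, F:2, G:3, H:1
max level = 3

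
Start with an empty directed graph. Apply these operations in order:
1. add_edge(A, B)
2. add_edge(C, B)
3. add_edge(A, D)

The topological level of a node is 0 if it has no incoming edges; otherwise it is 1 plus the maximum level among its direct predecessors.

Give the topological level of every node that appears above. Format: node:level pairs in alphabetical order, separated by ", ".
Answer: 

Answer: A:0, B:1, C:0, D:1

Derivation:
Op 1: add_edge(A, B). Edges now: 1
Op 2: add_edge(C, B). Edges now: 2
Op 3: add_edge(A, D). Edges now: 3
Compute levels (Kahn BFS):
  sources (in-degree 0): A, C
  process A: level=0
    A->B: in-degree(B)=1, level(B)>=1
    A->D: in-degree(D)=0, level(D)=1, enqueue
  process C: level=0
    C->B: in-degree(B)=0, level(B)=1, enqueue
  process D: level=1
  process B: level=1
All levels: A:0, B:1, C:0, D:1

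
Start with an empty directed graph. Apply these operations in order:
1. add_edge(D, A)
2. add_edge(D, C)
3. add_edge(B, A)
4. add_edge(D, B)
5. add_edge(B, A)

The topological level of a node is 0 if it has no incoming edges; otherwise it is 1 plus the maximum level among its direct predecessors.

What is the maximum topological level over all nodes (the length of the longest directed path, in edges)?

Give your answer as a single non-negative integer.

Answer: 2

Derivation:
Op 1: add_edge(D, A). Edges now: 1
Op 2: add_edge(D, C). Edges now: 2
Op 3: add_edge(B, A). Edges now: 3
Op 4: add_edge(D, B). Edges now: 4
Op 5: add_edge(B, A) (duplicate, no change). Edges now: 4
Compute levels (Kahn BFS):
  sources (in-degree 0): D
  process D: level=0
    D->A: in-degree(A)=1, level(A)>=1
    D->B: in-degree(B)=0, level(B)=1, enqueue
    D->C: in-degree(C)=0, level(C)=1, enqueue
  process B: level=1
    B->A: in-degree(A)=0, level(A)=2, enqueue
  process C: level=1
  process A: level=2
All levels: A:2, B:1, C:1, D:0
max level = 2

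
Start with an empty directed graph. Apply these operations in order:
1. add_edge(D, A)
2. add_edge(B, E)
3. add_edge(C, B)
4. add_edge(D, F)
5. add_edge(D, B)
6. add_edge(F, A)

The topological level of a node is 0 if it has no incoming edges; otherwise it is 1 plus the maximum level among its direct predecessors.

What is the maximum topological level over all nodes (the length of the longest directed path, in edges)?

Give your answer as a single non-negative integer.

Op 1: add_edge(D, A). Edges now: 1
Op 2: add_edge(B, E). Edges now: 2
Op 3: add_edge(C, B). Edges now: 3
Op 4: add_edge(D, F). Edges now: 4
Op 5: add_edge(D, B). Edges now: 5
Op 6: add_edge(F, A). Edges now: 6
Compute levels (Kahn BFS):
  sources (in-degree 0): C, D
  process C: level=0
    C->B: in-degree(B)=1, level(B)>=1
  process D: level=0
    D->A: in-degree(A)=1, level(A)>=1
    D->B: in-degree(B)=0, level(B)=1, enqueue
    D->F: in-degree(F)=0, level(F)=1, enqueue
  process B: level=1
    B->E: in-degree(E)=0, level(E)=2, enqueue
  process F: level=1
    F->A: in-degree(A)=0, level(A)=2, enqueue
  process E: level=2
  process A: level=2
All levels: A:2, B:1, C:0, D:0, E:2, F:1
max level = 2

Answer: 2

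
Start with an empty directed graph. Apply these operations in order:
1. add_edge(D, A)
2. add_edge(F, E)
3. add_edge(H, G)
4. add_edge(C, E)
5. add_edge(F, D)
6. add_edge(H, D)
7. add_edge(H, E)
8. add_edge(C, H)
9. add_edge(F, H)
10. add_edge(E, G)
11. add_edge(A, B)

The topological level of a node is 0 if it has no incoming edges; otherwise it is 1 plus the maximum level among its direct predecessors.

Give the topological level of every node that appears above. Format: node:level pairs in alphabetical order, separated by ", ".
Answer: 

Answer: A:3, B:4, C:0, D:2, E:2, F:0, G:3, H:1

Derivation:
Op 1: add_edge(D, A). Edges now: 1
Op 2: add_edge(F, E). Edges now: 2
Op 3: add_edge(H, G). Edges now: 3
Op 4: add_edge(C, E). Edges now: 4
Op 5: add_edge(F, D). Edges now: 5
Op 6: add_edge(H, D). Edges now: 6
Op 7: add_edge(H, E). Edges now: 7
Op 8: add_edge(C, H). Edges now: 8
Op 9: add_edge(F, H). Edges now: 9
Op 10: add_edge(E, G). Edges now: 10
Op 11: add_edge(A, B). Edges now: 11
Compute levels (Kahn BFS):
  sources (in-degree 0): C, F
  process C: level=0
    C->E: in-degree(E)=2, level(E)>=1
    C->H: in-degree(H)=1, level(H)>=1
  process F: level=0
    F->D: in-degree(D)=1, level(D)>=1
    F->E: in-degree(E)=1, level(E)>=1
    F->H: in-degree(H)=0, level(H)=1, enqueue
  process H: level=1
    H->D: in-degree(D)=0, level(D)=2, enqueue
    H->E: in-degree(E)=0, level(E)=2, enqueue
    H->G: in-degree(G)=1, level(G)>=2
  process D: level=2
    D->A: in-degree(A)=0, level(A)=3, enqueue
  process E: level=2
    E->G: in-degree(G)=0, level(G)=3, enqueue
  process A: level=3
    A->B: in-degree(B)=0, level(B)=4, enqueue
  process G: level=3
  process B: level=4
All levels: A:3, B:4, C:0, D:2, E:2, F:0, G:3, H:1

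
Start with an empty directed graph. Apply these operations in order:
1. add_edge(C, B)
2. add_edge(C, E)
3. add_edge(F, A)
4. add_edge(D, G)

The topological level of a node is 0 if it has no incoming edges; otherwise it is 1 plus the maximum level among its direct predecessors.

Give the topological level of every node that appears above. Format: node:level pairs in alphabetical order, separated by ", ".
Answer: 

Op 1: add_edge(C, B). Edges now: 1
Op 2: add_edge(C, E). Edges now: 2
Op 3: add_edge(F, A). Edges now: 3
Op 4: add_edge(D, G). Edges now: 4
Compute levels (Kahn BFS):
  sources (in-degree 0): C, D, F
  process C: level=0
    C->B: in-degree(B)=0, level(B)=1, enqueue
    C->E: in-degree(E)=0, level(E)=1, enqueue
  process D: level=0
    D->G: in-degree(G)=0, level(G)=1, enqueue
  process F: level=0
    F->A: in-degree(A)=0, level(A)=1, enqueue
  process B: level=1
  process E: level=1
  process G: level=1
  process A: level=1
All levels: A:1, B:1, C:0, D:0, E:1, F:0, G:1

Answer: A:1, B:1, C:0, D:0, E:1, F:0, G:1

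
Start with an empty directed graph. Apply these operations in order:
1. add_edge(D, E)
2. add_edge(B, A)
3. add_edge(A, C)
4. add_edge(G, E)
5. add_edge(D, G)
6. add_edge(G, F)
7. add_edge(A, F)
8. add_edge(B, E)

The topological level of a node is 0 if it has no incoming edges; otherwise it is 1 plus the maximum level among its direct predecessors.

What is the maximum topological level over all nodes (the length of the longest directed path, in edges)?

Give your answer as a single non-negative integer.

Answer: 2

Derivation:
Op 1: add_edge(D, E). Edges now: 1
Op 2: add_edge(B, A). Edges now: 2
Op 3: add_edge(A, C). Edges now: 3
Op 4: add_edge(G, E). Edges now: 4
Op 5: add_edge(D, G). Edges now: 5
Op 6: add_edge(G, F). Edges now: 6
Op 7: add_edge(A, F). Edges now: 7
Op 8: add_edge(B, E). Edges now: 8
Compute levels (Kahn BFS):
  sources (in-degree 0): B, D
  process B: level=0
    B->A: in-degree(A)=0, level(A)=1, enqueue
    B->E: in-degree(E)=2, level(E)>=1
  process D: level=0
    D->E: in-degree(E)=1, level(E)>=1
    D->G: in-degree(G)=0, level(G)=1, enqueue
  process A: level=1
    A->C: in-degree(C)=0, level(C)=2, enqueue
    A->F: in-degree(F)=1, level(F)>=2
  process G: level=1
    G->E: in-degree(E)=0, level(E)=2, enqueue
    G->F: in-degree(F)=0, level(F)=2, enqueue
  process C: level=2
  process E: level=2
  process F: level=2
All levels: A:1, B:0, C:2, D:0, E:2, F:2, G:1
max level = 2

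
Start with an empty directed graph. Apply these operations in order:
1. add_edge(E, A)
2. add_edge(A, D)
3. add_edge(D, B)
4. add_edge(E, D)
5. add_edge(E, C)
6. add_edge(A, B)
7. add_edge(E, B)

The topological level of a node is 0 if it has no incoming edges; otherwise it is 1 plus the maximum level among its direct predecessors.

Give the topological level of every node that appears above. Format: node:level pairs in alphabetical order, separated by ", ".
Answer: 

Answer: A:1, B:3, C:1, D:2, E:0

Derivation:
Op 1: add_edge(E, A). Edges now: 1
Op 2: add_edge(A, D). Edges now: 2
Op 3: add_edge(D, B). Edges now: 3
Op 4: add_edge(E, D). Edges now: 4
Op 5: add_edge(E, C). Edges now: 5
Op 6: add_edge(A, B). Edges now: 6
Op 7: add_edge(E, B). Edges now: 7
Compute levels (Kahn BFS):
  sources (in-degree 0): E
  process E: level=0
    E->A: in-degree(A)=0, level(A)=1, enqueue
    E->B: in-degree(B)=2, level(B)>=1
    E->C: in-degree(C)=0, level(C)=1, enqueue
    E->D: in-degree(D)=1, level(D)>=1
  process A: level=1
    A->B: in-degree(B)=1, level(B)>=2
    A->D: in-degree(D)=0, level(D)=2, enqueue
  process C: level=1
  process D: level=2
    D->B: in-degree(B)=0, level(B)=3, enqueue
  process B: level=3
All levels: A:1, B:3, C:1, D:2, E:0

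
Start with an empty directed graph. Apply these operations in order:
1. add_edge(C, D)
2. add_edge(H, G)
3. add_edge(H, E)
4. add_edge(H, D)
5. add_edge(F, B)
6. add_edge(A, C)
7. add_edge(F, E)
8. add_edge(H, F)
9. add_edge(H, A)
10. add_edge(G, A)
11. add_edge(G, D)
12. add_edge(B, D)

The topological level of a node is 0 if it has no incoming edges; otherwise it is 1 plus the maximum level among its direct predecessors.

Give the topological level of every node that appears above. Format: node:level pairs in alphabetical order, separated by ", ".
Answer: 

Answer: A:2, B:2, C:3, D:4, E:2, F:1, G:1, H:0

Derivation:
Op 1: add_edge(C, D). Edges now: 1
Op 2: add_edge(H, G). Edges now: 2
Op 3: add_edge(H, E). Edges now: 3
Op 4: add_edge(H, D). Edges now: 4
Op 5: add_edge(F, B). Edges now: 5
Op 6: add_edge(A, C). Edges now: 6
Op 7: add_edge(F, E). Edges now: 7
Op 8: add_edge(H, F). Edges now: 8
Op 9: add_edge(H, A). Edges now: 9
Op 10: add_edge(G, A). Edges now: 10
Op 11: add_edge(G, D). Edges now: 11
Op 12: add_edge(B, D). Edges now: 12
Compute levels (Kahn BFS):
  sources (in-degree 0): H
  process H: level=0
    H->A: in-degree(A)=1, level(A)>=1
    H->D: in-degree(D)=3, level(D)>=1
    H->E: in-degree(E)=1, level(E)>=1
    H->F: in-degree(F)=0, level(F)=1, enqueue
    H->G: in-degree(G)=0, level(G)=1, enqueue
  process F: level=1
    F->B: in-degree(B)=0, level(B)=2, enqueue
    F->E: in-degree(E)=0, level(E)=2, enqueue
  process G: level=1
    G->A: in-degree(A)=0, level(A)=2, enqueue
    G->D: in-degree(D)=2, level(D)>=2
  process B: level=2
    B->D: in-degree(D)=1, level(D)>=3
  process E: level=2
  process A: level=2
    A->C: in-degree(C)=0, level(C)=3, enqueue
  process C: level=3
    C->D: in-degree(D)=0, level(D)=4, enqueue
  process D: level=4
All levels: A:2, B:2, C:3, D:4, E:2, F:1, G:1, H:0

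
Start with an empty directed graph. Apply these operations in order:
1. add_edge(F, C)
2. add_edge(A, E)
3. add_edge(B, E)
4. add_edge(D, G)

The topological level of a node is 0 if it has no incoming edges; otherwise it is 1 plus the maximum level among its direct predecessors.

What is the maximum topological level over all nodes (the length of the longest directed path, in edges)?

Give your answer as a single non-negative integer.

Answer: 1

Derivation:
Op 1: add_edge(F, C). Edges now: 1
Op 2: add_edge(A, E). Edges now: 2
Op 3: add_edge(B, E). Edges now: 3
Op 4: add_edge(D, G). Edges now: 4
Compute levels (Kahn BFS):
  sources (in-degree 0): A, B, D, F
  process A: level=0
    A->E: in-degree(E)=1, level(E)>=1
  process B: level=0
    B->E: in-degree(E)=0, level(E)=1, enqueue
  process D: level=0
    D->G: in-degree(G)=0, level(G)=1, enqueue
  process F: level=0
    F->C: in-degree(C)=0, level(C)=1, enqueue
  process E: level=1
  process G: level=1
  process C: level=1
All levels: A:0, B:0, C:1, D:0, E:1, F:0, G:1
max level = 1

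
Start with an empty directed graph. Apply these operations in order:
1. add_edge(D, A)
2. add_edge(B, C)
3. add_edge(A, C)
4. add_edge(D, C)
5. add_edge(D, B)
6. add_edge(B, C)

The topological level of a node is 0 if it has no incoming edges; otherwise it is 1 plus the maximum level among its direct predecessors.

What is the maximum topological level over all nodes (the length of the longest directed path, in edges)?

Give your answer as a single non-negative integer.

Op 1: add_edge(D, A). Edges now: 1
Op 2: add_edge(B, C). Edges now: 2
Op 3: add_edge(A, C). Edges now: 3
Op 4: add_edge(D, C). Edges now: 4
Op 5: add_edge(D, B). Edges now: 5
Op 6: add_edge(B, C) (duplicate, no change). Edges now: 5
Compute levels (Kahn BFS):
  sources (in-degree 0): D
  process D: level=0
    D->A: in-degree(A)=0, level(A)=1, enqueue
    D->B: in-degree(B)=0, level(B)=1, enqueue
    D->C: in-degree(C)=2, level(C)>=1
  process A: level=1
    A->C: in-degree(C)=1, level(C)>=2
  process B: level=1
    B->C: in-degree(C)=0, level(C)=2, enqueue
  process C: level=2
All levels: A:1, B:1, C:2, D:0
max level = 2

Answer: 2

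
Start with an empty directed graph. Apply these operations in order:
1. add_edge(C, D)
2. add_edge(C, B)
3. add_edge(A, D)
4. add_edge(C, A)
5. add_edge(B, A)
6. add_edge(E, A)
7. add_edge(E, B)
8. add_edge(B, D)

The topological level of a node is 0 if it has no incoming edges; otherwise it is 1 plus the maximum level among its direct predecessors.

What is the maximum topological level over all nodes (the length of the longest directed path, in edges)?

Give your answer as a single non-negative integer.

Answer: 3

Derivation:
Op 1: add_edge(C, D). Edges now: 1
Op 2: add_edge(C, B). Edges now: 2
Op 3: add_edge(A, D). Edges now: 3
Op 4: add_edge(C, A). Edges now: 4
Op 5: add_edge(B, A). Edges now: 5
Op 6: add_edge(E, A). Edges now: 6
Op 7: add_edge(E, B). Edges now: 7
Op 8: add_edge(B, D). Edges now: 8
Compute levels (Kahn BFS):
  sources (in-degree 0): C, E
  process C: level=0
    C->A: in-degree(A)=2, level(A)>=1
    C->B: in-degree(B)=1, level(B)>=1
    C->D: in-degree(D)=2, level(D)>=1
  process E: level=0
    E->A: in-degree(A)=1, level(A)>=1
    E->B: in-degree(B)=0, level(B)=1, enqueue
  process B: level=1
    B->A: in-degree(A)=0, level(A)=2, enqueue
    B->D: in-degree(D)=1, level(D)>=2
  process A: level=2
    A->D: in-degree(D)=0, level(D)=3, enqueue
  process D: level=3
All levels: A:2, B:1, C:0, D:3, E:0
max level = 3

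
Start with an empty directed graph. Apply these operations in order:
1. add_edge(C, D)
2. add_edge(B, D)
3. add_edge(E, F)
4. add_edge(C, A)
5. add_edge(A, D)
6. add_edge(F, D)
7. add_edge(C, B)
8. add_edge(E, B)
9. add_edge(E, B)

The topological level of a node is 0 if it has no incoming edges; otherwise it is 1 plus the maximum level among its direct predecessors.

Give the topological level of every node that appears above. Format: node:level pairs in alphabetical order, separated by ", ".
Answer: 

Answer: A:1, B:1, C:0, D:2, E:0, F:1

Derivation:
Op 1: add_edge(C, D). Edges now: 1
Op 2: add_edge(B, D). Edges now: 2
Op 3: add_edge(E, F). Edges now: 3
Op 4: add_edge(C, A). Edges now: 4
Op 5: add_edge(A, D). Edges now: 5
Op 6: add_edge(F, D). Edges now: 6
Op 7: add_edge(C, B). Edges now: 7
Op 8: add_edge(E, B). Edges now: 8
Op 9: add_edge(E, B) (duplicate, no change). Edges now: 8
Compute levels (Kahn BFS):
  sources (in-degree 0): C, E
  process C: level=0
    C->A: in-degree(A)=0, level(A)=1, enqueue
    C->B: in-degree(B)=1, level(B)>=1
    C->D: in-degree(D)=3, level(D)>=1
  process E: level=0
    E->B: in-degree(B)=0, level(B)=1, enqueue
    E->F: in-degree(F)=0, level(F)=1, enqueue
  process A: level=1
    A->D: in-degree(D)=2, level(D)>=2
  process B: level=1
    B->D: in-degree(D)=1, level(D)>=2
  process F: level=1
    F->D: in-degree(D)=0, level(D)=2, enqueue
  process D: level=2
All levels: A:1, B:1, C:0, D:2, E:0, F:1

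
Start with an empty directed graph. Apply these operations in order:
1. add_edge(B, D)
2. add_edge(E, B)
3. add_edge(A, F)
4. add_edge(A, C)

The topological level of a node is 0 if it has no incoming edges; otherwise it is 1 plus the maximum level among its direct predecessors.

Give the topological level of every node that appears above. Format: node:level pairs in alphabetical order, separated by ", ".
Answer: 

Answer: A:0, B:1, C:1, D:2, E:0, F:1

Derivation:
Op 1: add_edge(B, D). Edges now: 1
Op 2: add_edge(E, B). Edges now: 2
Op 3: add_edge(A, F). Edges now: 3
Op 4: add_edge(A, C). Edges now: 4
Compute levels (Kahn BFS):
  sources (in-degree 0): A, E
  process A: level=0
    A->C: in-degree(C)=0, level(C)=1, enqueue
    A->F: in-degree(F)=0, level(F)=1, enqueue
  process E: level=0
    E->B: in-degree(B)=0, level(B)=1, enqueue
  process C: level=1
  process F: level=1
  process B: level=1
    B->D: in-degree(D)=0, level(D)=2, enqueue
  process D: level=2
All levels: A:0, B:1, C:1, D:2, E:0, F:1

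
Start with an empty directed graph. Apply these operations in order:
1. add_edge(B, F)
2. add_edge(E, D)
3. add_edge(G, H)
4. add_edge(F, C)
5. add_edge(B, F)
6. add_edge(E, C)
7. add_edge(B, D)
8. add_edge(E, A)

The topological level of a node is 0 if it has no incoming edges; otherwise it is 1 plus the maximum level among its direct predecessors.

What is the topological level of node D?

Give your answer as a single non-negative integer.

Answer: 1

Derivation:
Op 1: add_edge(B, F). Edges now: 1
Op 2: add_edge(E, D). Edges now: 2
Op 3: add_edge(G, H). Edges now: 3
Op 4: add_edge(F, C). Edges now: 4
Op 5: add_edge(B, F) (duplicate, no change). Edges now: 4
Op 6: add_edge(E, C). Edges now: 5
Op 7: add_edge(B, D). Edges now: 6
Op 8: add_edge(E, A). Edges now: 7
Compute levels (Kahn BFS):
  sources (in-degree 0): B, E, G
  process B: level=0
    B->D: in-degree(D)=1, level(D)>=1
    B->F: in-degree(F)=0, level(F)=1, enqueue
  process E: level=0
    E->A: in-degree(A)=0, level(A)=1, enqueue
    E->C: in-degree(C)=1, level(C)>=1
    E->D: in-degree(D)=0, level(D)=1, enqueue
  process G: level=0
    G->H: in-degree(H)=0, level(H)=1, enqueue
  process F: level=1
    F->C: in-degree(C)=0, level(C)=2, enqueue
  process A: level=1
  process D: level=1
  process H: level=1
  process C: level=2
All levels: A:1, B:0, C:2, D:1, E:0, F:1, G:0, H:1
level(D) = 1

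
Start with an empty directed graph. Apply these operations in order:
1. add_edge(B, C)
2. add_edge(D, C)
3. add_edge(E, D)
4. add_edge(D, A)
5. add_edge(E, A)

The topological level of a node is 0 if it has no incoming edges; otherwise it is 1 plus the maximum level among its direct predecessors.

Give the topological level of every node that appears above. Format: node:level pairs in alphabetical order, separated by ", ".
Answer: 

Answer: A:2, B:0, C:2, D:1, E:0

Derivation:
Op 1: add_edge(B, C). Edges now: 1
Op 2: add_edge(D, C). Edges now: 2
Op 3: add_edge(E, D). Edges now: 3
Op 4: add_edge(D, A). Edges now: 4
Op 5: add_edge(E, A). Edges now: 5
Compute levels (Kahn BFS):
  sources (in-degree 0): B, E
  process B: level=0
    B->C: in-degree(C)=1, level(C)>=1
  process E: level=0
    E->A: in-degree(A)=1, level(A)>=1
    E->D: in-degree(D)=0, level(D)=1, enqueue
  process D: level=1
    D->A: in-degree(A)=0, level(A)=2, enqueue
    D->C: in-degree(C)=0, level(C)=2, enqueue
  process A: level=2
  process C: level=2
All levels: A:2, B:0, C:2, D:1, E:0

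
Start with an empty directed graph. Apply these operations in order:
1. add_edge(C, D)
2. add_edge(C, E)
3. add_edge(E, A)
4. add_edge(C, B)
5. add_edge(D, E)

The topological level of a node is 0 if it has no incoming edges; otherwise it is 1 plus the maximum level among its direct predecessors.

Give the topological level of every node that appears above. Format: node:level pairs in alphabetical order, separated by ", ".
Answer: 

Answer: A:3, B:1, C:0, D:1, E:2

Derivation:
Op 1: add_edge(C, D). Edges now: 1
Op 2: add_edge(C, E). Edges now: 2
Op 3: add_edge(E, A). Edges now: 3
Op 4: add_edge(C, B). Edges now: 4
Op 5: add_edge(D, E). Edges now: 5
Compute levels (Kahn BFS):
  sources (in-degree 0): C
  process C: level=0
    C->B: in-degree(B)=0, level(B)=1, enqueue
    C->D: in-degree(D)=0, level(D)=1, enqueue
    C->E: in-degree(E)=1, level(E)>=1
  process B: level=1
  process D: level=1
    D->E: in-degree(E)=0, level(E)=2, enqueue
  process E: level=2
    E->A: in-degree(A)=0, level(A)=3, enqueue
  process A: level=3
All levels: A:3, B:1, C:0, D:1, E:2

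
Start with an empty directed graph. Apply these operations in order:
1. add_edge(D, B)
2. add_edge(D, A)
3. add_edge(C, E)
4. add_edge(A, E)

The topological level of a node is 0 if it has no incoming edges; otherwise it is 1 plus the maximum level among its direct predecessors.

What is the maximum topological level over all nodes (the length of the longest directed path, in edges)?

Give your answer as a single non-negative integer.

Op 1: add_edge(D, B). Edges now: 1
Op 2: add_edge(D, A). Edges now: 2
Op 3: add_edge(C, E). Edges now: 3
Op 4: add_edge(A, E). Edges now: 4
Compute levels (Kahn BFS):
  sources (in-degree 0): C, D
  process C: level=0
    C->E: in-degree(E)=1, level(E)>=1
  process D: level=0
    D->A: in-degree(A)=0, level(A)=1, enqueue
    D->B: in-degree(B)=0, level(B)=1, enqueue
  process A: level=1
    A->E: in-degree(E)=0, level(E)=2, enqueue
  process B: level=1
  process E: level=2
All levels: A:1, B:1, C:0, D:0, E:2
max level = 2

Answer: 2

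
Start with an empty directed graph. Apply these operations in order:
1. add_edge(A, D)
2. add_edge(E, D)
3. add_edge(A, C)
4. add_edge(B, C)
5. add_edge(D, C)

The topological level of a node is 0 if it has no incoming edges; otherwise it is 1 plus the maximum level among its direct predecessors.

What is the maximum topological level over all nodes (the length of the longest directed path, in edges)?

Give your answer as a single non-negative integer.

Answer: 2

Derivation:
Op 1: add_edge(A, D). Edges now: 1
Op 2: add_edge(E, D). Edges now: 2
Op 3: add_edge(A, C). Edges now: 3
Op 4: add_edge(B, C). Edges now: 4
Op 5: add_edge(D, C). Edges now: 5
Compute levels (Kahn BFS):
  sources (in-degree 0): A, B, E
  process A: level=0
    A->C: in-degree(C)=2, level(C)>=1
    A->D: in-degree(D)=1, level(D)>=1
  process B: level=0
    B->C: in-degree(C)=1, level(C)>=1
  process E: level=0
    E->D: in-degree(D)=0, level(D)=1, enqueue
  process D: level=1
    D->C: in-degree(C)=0, level(C)=2, enqueue
  process C: level=2
All levels: A:0, B:0, C:2, D:1, E:0
max level = 2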